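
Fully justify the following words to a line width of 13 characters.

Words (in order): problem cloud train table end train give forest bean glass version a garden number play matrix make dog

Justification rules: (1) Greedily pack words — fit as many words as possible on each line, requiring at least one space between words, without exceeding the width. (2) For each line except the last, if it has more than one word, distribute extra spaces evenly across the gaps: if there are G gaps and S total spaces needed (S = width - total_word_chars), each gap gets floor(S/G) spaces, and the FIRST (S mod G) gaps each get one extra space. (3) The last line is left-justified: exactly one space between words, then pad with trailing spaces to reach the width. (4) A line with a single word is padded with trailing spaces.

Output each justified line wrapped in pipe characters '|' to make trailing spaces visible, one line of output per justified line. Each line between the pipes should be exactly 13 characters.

Line 1: ['problem', 'cloud'] (min_width=13, slack=0)
Line 2: ['train', 'table'] (min_width=11, slack=2)
Line 3: ['end', 'train'] (min_width=9, slack=4)
Line 4: ['give', 'forest'] (min_width=11, slack=2)
Line 5: ['bean', 'glass'] (min_width=10, slack=3)
Line 6: ['version', 'a'] (min_width=9, slack=4)
Line 7: ['garden', 'number'] (min_width=13, slack=0)
Line 8: ['play', 'matrix'] (min_width=11, slack=2)
Line 9: ['make', 'dog'] (min_width=8, slack=5)

Answer: |problem cloud|
|train   table|
|end     train|
|give   forest|
|bean    glass|
|version     a|
|garden number|
|play   matrix|
|make dog     |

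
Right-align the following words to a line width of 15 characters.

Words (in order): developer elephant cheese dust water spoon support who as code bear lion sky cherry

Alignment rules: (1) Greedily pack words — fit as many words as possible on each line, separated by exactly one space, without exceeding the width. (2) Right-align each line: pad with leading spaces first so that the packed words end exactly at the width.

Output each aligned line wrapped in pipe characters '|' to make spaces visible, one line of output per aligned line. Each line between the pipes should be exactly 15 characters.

Answer: |      developer|
|elephant cheese|
|     dust water|
|  spoon support|
|    who as code|
|  bear lion sky|
|         cherry|

Derivation:
Line 1: ['developer'] (min_width=9, slack=6)
Line 2: ['elephant', 'cheese'] (min_width=15, slack=0)
Line 3: ['dust', 'water'] (min_width=10, slack=5)
Line 4: ['spoon', 'support'] (min_width=13, slack=2)
Line 5: ['who', 'as', 'code'] (min_width=11, slack=4)
Line 6: ['bear', 'lion', 'sky'] (min_width=13, slack=2)
Line 7: ['cherry'] (min_width=6, slack=9)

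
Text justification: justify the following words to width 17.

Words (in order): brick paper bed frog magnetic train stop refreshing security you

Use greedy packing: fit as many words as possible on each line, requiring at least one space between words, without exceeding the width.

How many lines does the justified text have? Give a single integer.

Answer: 5

Derivation:
Line 1: ['brick', 'paper', 'bed'] (min_width=15, slack=2)
Line 2: ['frog', 'magnetic'] (min_width=13, slack=4)
Line 3: ['train', 'stop'] (min_width=10, slack=7)
Line 4: ['refreshing'] (min_width=10, slack=7)
Line 5: ['security', 'you'] (min_width=12, slack=5)
Total lines: 5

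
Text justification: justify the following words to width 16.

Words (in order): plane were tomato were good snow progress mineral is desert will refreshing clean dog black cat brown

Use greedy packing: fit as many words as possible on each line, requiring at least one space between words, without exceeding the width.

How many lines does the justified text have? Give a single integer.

Line 1: ['plane', 'were'] (min_width=10, slack=6)
Line 2: ['tomato', 'were', 'good'] (min_width=16, slack=0)
Line 3: ['snow', 'progress'] (min_width=13, slack=3)
Line 4: ['mineral', 'is'] (min_width=10, slack=6)
Line 5: ['desert', 'will'] (min_width=11, slack=5)
Line 6: ['refreshing', 'clean'] (min_width=16, slack=0)
Line 7: ['dog', 'black', 'cat'] (min_width=13, slack=3)
Line 8: ['brown'] (min_width=5, slack=11)
Total lines: 8

Answer: 8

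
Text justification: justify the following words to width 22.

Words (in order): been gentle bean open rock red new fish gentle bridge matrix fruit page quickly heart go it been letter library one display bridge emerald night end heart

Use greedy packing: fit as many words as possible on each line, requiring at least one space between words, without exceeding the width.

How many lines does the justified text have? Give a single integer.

Line 1: ['been', 'gentle', 'bean', 'open'] (min_width=21, slack=1)
Line 2: ['rock', 'red', 'new', 'fish'] (min_width=17, slack=5)
Line 3: ['gentle', 'bridge', 'matrix'] (min_width=20, slack=2)
Line 4: ['fruit', 'page', 'quickly'] (min_width=18, slack=4)
Line 5: ['heart', 'go', 'it', 'been'] (min_width=16, slack=6)
Line 6: ['letter', 'library', 'one'] (min_width=18, slack=4)
Line 7: ['display', 'bridge', 'emerald'] (min_width=22, slack=0)
Line 8: ['night', 'end', 'heart'] (min_width=15, slack=7)
Total lines: 8

Answer: 8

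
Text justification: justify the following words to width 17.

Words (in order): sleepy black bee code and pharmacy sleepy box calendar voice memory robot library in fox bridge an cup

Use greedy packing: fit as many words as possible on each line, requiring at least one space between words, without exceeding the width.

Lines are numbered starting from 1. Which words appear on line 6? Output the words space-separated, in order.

Line 1: ['sleepy', 'black', 'bee'] (min_width=16, slack=1)
Line 2: ['code', 'and', 'pharmacy'] (min_width=17, slack=0)
Line 3: ['sleepy', 'box'] (min_width=10, slack=7)
Line 4: ['calendar', 'voice'] (min_width=14, slack=3)
Line 5: ['memory', 'robot'] (min_width=12, slack=5)
Line 6: ['library', 'in', 'fox'] (min_width=14, slack=3)
Line 7: ['bridge', 'an', 'cup'] (min_width=13, slack=4)

Answer: library in fox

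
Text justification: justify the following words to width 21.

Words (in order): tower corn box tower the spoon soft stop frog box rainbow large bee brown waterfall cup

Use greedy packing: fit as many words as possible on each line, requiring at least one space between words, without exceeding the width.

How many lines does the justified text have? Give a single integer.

Line 1: ['tower', 'corn', 'box', 'tower'] (min_width=20, slack=1)
Line 2: ['the', 'spoon', 'soft', 'stop'] (min_width=19, slack=2)
Line 3: ['frog', 'box', 'rainbow'] (min_width=16, slack=5)
Line 4: ['large', 'bee', 'brown'] (min_width=15, slack=6)
Line 5: ['waterfall', 'cup'] (min_width=13, slack=8)
Total lines: 5

Answer: 5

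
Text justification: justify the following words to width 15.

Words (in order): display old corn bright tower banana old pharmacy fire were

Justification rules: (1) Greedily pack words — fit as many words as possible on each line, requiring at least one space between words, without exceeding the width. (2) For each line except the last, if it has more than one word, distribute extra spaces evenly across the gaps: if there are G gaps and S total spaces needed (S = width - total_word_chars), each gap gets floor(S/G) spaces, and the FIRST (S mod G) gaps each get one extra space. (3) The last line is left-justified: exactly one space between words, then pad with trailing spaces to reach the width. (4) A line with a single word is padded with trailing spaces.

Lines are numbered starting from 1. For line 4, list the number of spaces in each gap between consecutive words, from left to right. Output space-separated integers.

Answer: 4

Derivation:
Line 1: ['display', 'old'] (min_width=11, slack=4)
Line 2: ['corn', 'bright'] (min_width=11, slack=4)
Line 3: ['tower', 'banana'] (min_width=12, slack=3)
Line 4: ['old', 'pharmacy'] (min_width=12, slack=3)
Line 5: ['fire', 'were'] (min_width=9, slack=6)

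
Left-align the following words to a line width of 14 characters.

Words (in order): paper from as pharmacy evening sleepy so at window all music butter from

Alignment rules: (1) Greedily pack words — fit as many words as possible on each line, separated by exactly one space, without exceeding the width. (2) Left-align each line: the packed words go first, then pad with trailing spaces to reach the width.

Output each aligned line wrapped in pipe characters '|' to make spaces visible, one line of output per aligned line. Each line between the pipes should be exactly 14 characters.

Line 1: ['paper', 'from', 'as'] (min_width=13, slack=1)
Line 2: ['pharmacy'] (min_width=8, slack=6)
Line 3: ['evening', 'sleepy'] (min_width=14, slack=0)
Line 4: ['so', 'at', 'window'] (min_width=12, slack=2)
Line 5: ['all', 'music'] (min_width=9, slack=5)
Line 6: ['butter', 'from'] (min_width=11, slack=3)

Answer: |paper from as |
|pharmacy      |
|evening sleepy|
|so at window  |
|all music     |
|butter from   |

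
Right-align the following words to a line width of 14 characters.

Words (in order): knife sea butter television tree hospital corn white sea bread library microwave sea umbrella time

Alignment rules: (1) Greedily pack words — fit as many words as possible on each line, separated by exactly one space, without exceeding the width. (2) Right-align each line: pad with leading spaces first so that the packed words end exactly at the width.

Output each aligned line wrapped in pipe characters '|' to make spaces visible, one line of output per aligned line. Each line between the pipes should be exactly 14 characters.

Answer: |     knife sea|
|        butter|
|    television|
| tree hospital|
|corn white sea|
| bread library|
| microwave sea|
| umbrella time|

Derivation:
Line 1: ['knife', 'sea'] (min_width=9, slack=5)
Line 2: ['butter'] (min_width=6, slack=8)
Line 3: ['television'] (min_width=10, slack=4)
Line 4: ['tree', 'hospital'] (min_width=13, slack=1)
Line 5: ['corn', 'white', 'sea'] (min_width=14, slack=0)
Line 6: ['bread', 'library'] (min_width=13, slack=1)
Line 7: ['microwave', 'sea'] (min_width=13, slack=1)
Line 8: ['umbrella', 'time'] (min_width=13, slack=1)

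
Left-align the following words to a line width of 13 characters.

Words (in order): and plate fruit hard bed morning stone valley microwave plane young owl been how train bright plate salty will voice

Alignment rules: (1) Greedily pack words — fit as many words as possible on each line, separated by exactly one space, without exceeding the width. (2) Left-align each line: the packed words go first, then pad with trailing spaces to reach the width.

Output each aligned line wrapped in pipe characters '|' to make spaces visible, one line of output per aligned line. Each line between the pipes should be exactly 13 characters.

Answer: |and plate    |
|fruit hard   |
|bed morning  |
|stone valley |
|microwave    |
|plane young  |
|owl been how |
|train bright |
|plate salty  |
|will voice   |

Derivation:
Line 1: ['and', 'plate'] (min_width=9, slack=4)
Line 2: ['fruit', 'hard'] (min_width=10, slack=3)
Line 3: ['bed', 'morning'] (min_width=11, slack=2)
Line 4: ['stone', 'valley'] (min_width=12, slack=1)
Line 5: ['microwave'] (min_width=9, slack=4)
Line 6: ['plane', 'young'] (min_width=11, slack=2)
Line 7: ['owl', 'been', 'how'] (min_width=12, slack=1)
Line 8: ['train', 'bright'] (min_width=12, slack=1)
Line 9: ['plate', 'salty'] (min_width=11, slack=2)
Line 10: ['will', 'voice'] (min_width=10, slack=3)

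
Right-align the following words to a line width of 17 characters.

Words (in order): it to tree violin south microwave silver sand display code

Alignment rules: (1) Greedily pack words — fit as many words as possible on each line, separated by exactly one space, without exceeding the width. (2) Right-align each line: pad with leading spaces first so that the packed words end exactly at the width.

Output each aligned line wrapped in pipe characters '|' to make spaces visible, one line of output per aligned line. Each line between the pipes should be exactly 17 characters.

Answer: |it to tree violin|
|  south microwave|
|      silver sand|
|     display code|

Derivation:
Line 1: ['it', 'to', 'tree', 'violin'] (min_width=17, slack=0)
Line 2: ['south', 'microwave'] (min_width=15, slack=2)
Line 3: ['silver', 'sand'] (min_width=11, slack=6)
Line 4: ['display', 'code'] (min_width=12, slack=5)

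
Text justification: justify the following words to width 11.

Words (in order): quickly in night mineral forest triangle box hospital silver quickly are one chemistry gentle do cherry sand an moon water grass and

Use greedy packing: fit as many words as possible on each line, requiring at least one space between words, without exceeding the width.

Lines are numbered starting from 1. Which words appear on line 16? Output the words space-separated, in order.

Answer: and

Derivation:
Line 1: ['quickly', 'in'] (min_width=10, slack=1)
Line 2: ['night'] (min_width=5, slack=6)
Line 3: ['mineral'] (min_width=7, slack=4)
Line 4: ['forest'] (min_width=6, slack=5)
Line 5: ['triangle'] (min_width=8, slack=3)
Line 6: ['box'] (min_width=3, slack=8)
Line 7: ['hospital'] (min_width=8, slack=3)
Line 8: ['silver'] (min_width=6, slack=5)
Line 9: ['quickly', 'are'] (min_width=11, slack=0)
Line 10: ['one'] (min_width=3, slack=8)
Line 11: ['chemistry'] (min_width=9, slack=2)
Line 12: ['gentle', 'do'] (min_width=9, slack=2)
Line 13: ['cherry', 'sand'] (min_width=11, slack=0)
Line 14: ['an', 'moon'] (min_width=7, slack=4)
Line 15: ['water', 'grass'] (min_width=11, slack=0)
Line 16: ['and'] (min_width=3, slack=8)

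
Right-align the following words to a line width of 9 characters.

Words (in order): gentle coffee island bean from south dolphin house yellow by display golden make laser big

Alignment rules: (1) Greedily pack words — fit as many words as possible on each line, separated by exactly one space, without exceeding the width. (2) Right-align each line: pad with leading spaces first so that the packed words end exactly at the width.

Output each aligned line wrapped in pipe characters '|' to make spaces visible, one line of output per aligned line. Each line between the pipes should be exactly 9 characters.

Answer: |   gentle|
|   coffee|
|   island|
|bean from|
|    south|
|  dolphin|
|    house|
|yellow by|
|  display|
|   golden|
|     make|
|laser big|

Derivation:
Line 1: ['gentle'] (min_width=6, slack=3)
Line 2: ['coffee'] (min_width=6, slack=3)
Line 3: ['island'] (min_width=6, slack=3)
Line 4: ['bean', 'from'] (min_width=9, slack=0)
Line 5: ['south'] (min_width=5, slack=4)
Line 6: ['dolphin'] (min_width=7, slack=2)
Line 7: ['house'] (min_width=5, slack=4)
Line 8: ['yellow', 'by'] (min_width=9, slack=0)
Line 9: ['display'] (min_width=7, slack=2)
Line 10: ['golden'] (min_width=6, slack=3)
Line 11: ['make'] (min_width=4, slack=5)
Line 12: ['laser', 'big'] (min_width=9, slack=0)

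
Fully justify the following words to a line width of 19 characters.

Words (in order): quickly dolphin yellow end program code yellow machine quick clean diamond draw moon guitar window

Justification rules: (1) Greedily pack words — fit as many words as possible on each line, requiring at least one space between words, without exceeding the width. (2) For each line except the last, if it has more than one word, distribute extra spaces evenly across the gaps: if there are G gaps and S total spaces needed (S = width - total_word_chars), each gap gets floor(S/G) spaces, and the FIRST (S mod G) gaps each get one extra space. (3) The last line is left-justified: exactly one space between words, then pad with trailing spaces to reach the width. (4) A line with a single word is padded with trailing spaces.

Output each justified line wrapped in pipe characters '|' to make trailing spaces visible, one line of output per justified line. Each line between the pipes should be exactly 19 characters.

Line 1: ['quickly', 'dolphin'] (min_width=15, slack=4)
Line 2: ['yellow', 'end', 'program'] (min_width=18, slack=1)
Line 3: ['code', 'yellow', 'machine'] (min_width=19, slack=0)
Line 4: ['quick', 'clean', 'diamond'] (min_width=19, slack=0)
Line 5: ['draw', 'moon', 'guitar'] (min_width=16, slack=3)
Line 6: ['window'] (min_width=6, slack=13)

Answer: |quickly     dolphin|
|yellow  end program|
|code yellow machine|
|quick clean diamond|
|draw   moon  guitar|
|window             |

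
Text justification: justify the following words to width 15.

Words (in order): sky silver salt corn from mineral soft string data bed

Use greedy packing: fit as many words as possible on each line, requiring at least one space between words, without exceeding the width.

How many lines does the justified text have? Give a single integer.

Answer: 4

Derivation:
Line 1: ['sky', 'silver', 'salt'] (min_width=15, slack=0)
Line 2: ['corn', 'from'] (min_width=9, slack=6)
Line 3: ['mineral', 'soft'] (min_width=12, slack=3)
Line 4: ['string', 'data', 'bed'] (min_width=15, slack=0)
Total lines: 4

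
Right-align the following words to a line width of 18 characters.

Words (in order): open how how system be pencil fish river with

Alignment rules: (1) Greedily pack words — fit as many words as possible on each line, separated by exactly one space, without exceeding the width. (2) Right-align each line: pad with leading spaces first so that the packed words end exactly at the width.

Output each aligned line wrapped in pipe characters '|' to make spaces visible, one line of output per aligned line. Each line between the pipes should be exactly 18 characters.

Answer: |      open how how|
|  system be pencil|
|   fish river with|

Derivation:
Line 1: ['open', 'how', 'how'] (min_width=12, slack=6)
Line 2: ['system', 'be', 'pencil'] (min_width=16, slack=2)
Line 3: ['fish', 'river', 'with'] (min_width=15, slack=3)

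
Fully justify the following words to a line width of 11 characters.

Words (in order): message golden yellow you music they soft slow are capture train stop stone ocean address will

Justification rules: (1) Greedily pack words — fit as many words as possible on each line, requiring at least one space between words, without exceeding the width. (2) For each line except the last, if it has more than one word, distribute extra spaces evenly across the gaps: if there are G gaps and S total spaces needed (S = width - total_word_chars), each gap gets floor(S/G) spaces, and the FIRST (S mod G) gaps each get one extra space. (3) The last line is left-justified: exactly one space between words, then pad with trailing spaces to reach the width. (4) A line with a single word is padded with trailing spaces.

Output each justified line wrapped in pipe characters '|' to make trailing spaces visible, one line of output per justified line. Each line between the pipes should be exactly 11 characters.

Line 1: ['message'] (min_width=7, slack=4)
Line 2: ['golden'] (min_width=6, slack=5)
Line 3: ['yellow', 'you'] (min_width=10, slack=1)
Line 4: ['music', 'they'] (min_width=10, slack=1)
Line 5: ['soft', 'slow'] (min_width=9, slack=2)
Line 6: ['are', 'capture'] (min_width=11, slack=0)
Line 7: ['train', 'stop'] (min_width=10, slack=1)
Line 8: ['stone', 'ocean'] (min_width=11, slack=0)
Line 9: ['address'] (min_width=7, slack=4)
Line 10: ['will'] (min_width=4, slack=7)

Answer: |message    |
|golden     |
|yellow  you|
|music  they|
|soft   slow|
|are capture|
|train  stop|
|stone ocean|
|address    |
|will       |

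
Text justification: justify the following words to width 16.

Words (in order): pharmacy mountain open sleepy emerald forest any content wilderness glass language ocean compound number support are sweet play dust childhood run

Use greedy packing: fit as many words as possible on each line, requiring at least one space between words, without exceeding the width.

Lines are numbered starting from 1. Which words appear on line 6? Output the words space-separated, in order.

Answer: wilderness glass

Derivation:
Line 1: ['pharmacy'] (min_width=8, slack=8)
Line 2: ['mountain', 'open'] (min_width=13, slack=3)
Line 3: ['sleepy', 'emerald'] (min_width=14, slack=2)
Line 4: ['forest', 'any'] (min_width=10, slack=6)
Line 5: ['content'] (min_width=7, slack=9)
Line 6: ['wilderness', 'glass'] (min_width=16, slack=0)
Line 7: ['language', 'ocean'] (min_width=14, slack=2)
Line 8: ['compound', 'number'] (min_width=15, slack=1)
Line 9: ['support', 'are'] (min_width=11, slack=5)
Line 10: ['sweet', 'play', 'dust'] (min_width=15, slack=1)
Line 11: ['childhood', 'run'] (min_width=13, slack=3)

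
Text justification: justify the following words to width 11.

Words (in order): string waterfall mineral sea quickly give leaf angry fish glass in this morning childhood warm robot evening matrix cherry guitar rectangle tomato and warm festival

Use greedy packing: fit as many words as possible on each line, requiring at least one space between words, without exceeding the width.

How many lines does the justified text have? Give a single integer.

Answer: 19

Derivation:
Line 1: ['string'] (min_width=6, slack=5)
Line 2: ['waterfall'] (min_width=9, slack=2)
Line 3: ['mineral', 'sea'] (min_width=11, slack=0)
Line 4: ['quickly'] (min_width=7, slack=4)
Line 5: ['give', 'leaf'] (min_width=9, slack=2)
Line 6: ['angry', 'fish'] (min_width=10, slack=1)
Line 7: ['glass', 'in'] (min_width=8, slack=3)
Line 8: ['this'] (min_width=4, slack=7)
Line 9: ['morning'] (min_width=7, slack=4)
Line 10: ['childhood'] (min_width=9, slack=2)
Line 11: ['warm', 'robot'] (min_width=10, slack=1)
Line 12: ['evening'] (min_width=7, slack=4)
Line 13: ['matrix'] (min_width=6, slack=5)
Line 14: ['cherry'] (min_width=6, slack=5)
Line 15: ['guitar'] (min_width=6, slack=5)
Line 16: ['rectangle'] (min_width=9, slack=2)
Line 17: ['tomato', 'and'] (min_width=10, slack=1)
Line 18: ['warm'] (min_width=4, slack=7)
Line 19: ['festival'] (min_width=8, slack=3)
Total lines: 19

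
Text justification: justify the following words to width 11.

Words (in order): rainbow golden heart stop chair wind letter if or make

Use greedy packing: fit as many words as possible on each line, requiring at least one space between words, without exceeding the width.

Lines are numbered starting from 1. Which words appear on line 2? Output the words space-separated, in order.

Answer: golden

Derivation:
Line 1: ['rainbow'] (min_width=7, slack=4)
Line 2: ['golden'] (min_width=6, slack=5)
Line 3: ['heart', 'stop'] (min_width=10, slack=1)
Line 4: ['chair', 'wind'] (min_width=10, slack=1)
Line 5: ['letter', 'if'] (min_width=9, slack=2)
Line 6: ['or', 'make'] (min_width=7, slack=4)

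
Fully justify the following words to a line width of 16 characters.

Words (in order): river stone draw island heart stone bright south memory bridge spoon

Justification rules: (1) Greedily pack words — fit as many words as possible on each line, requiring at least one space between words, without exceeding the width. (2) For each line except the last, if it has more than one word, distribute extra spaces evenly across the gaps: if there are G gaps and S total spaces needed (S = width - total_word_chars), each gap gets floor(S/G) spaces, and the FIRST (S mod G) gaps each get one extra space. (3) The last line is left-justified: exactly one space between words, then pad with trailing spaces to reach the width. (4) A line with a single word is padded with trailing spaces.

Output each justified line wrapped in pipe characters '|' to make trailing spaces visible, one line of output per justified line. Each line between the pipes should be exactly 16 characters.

Answer: |river stone draw|
|island     heart|
|stone     bright|
|south     memory|
|bridge spoon    |

Derivation:
Line 1: ['river', 'stone', 'draw'] (min_width=16, slack=0)
Line 2: ['island', 'heart'] (min_width=12, slack=4)
Line 3: ['stone', 'bright'] (min_width=12, slack=4)
Line 4: ['south', 'memory'] (min_width=12, slack=4)
Line 5: ['bridge', 'spoon'] (min_width=12, slack=4)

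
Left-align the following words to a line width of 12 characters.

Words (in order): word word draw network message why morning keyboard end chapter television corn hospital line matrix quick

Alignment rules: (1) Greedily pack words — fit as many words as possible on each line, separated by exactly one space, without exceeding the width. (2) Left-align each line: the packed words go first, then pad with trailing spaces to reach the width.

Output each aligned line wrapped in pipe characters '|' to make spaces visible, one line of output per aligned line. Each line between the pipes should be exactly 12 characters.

Answer: |word word   |
|draw network|
|message why |
|morning     |
|keyboard end|
|chapter     |
|television  |
|corn        |
|hospital    |
|line matrix |
|quick       |

Derivation:
Line 1: ['word', 'word'] (min_width=9, slack=3)
Line 2: ['draw', 'network'] (min_width=12, slack=0)
Line 3: ['message', 'why'] (min_width=11, slack=1)
Line 4: ['morning'] (min_width=7, slack=5)
Line 5: ['keyboard', 'end'] (min_width=12, slack=0)
Line 6: ['chapter'] (min_width=7, slack=5)
Line 7: ['television'] (min_width=10, slack=2)
Line 8: ['corn'] (min_width=4, slack=8)
Line 9: ['hospital'] (min_width=8, slack=4)
Line 10: ['line', 'matrix'] (min_width=11, slack=1)
Line 11: ['quick'] (min_width=5, slack=7)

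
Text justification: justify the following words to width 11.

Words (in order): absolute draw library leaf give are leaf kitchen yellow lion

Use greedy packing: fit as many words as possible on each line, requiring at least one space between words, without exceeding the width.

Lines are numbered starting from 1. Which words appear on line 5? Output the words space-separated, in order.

Line 1: ['absolute'] (min_width=8, slack=3)
Line 2: ['draw'] (min_width=4, slack=7)
Line 3: ['library'] (min_width=7, slack=4)
Line 4: ['leaf', 'give'] (min_width=9, slack=2)
Line 5: ['are', 'leaf'] (min_width=8, slack=3)
Line 6: ['kitchen'] (min_width=7, slack=4)
Line 7: ['yellow', 'lion'] (min_width=11, slack=0)

Answer: are leaf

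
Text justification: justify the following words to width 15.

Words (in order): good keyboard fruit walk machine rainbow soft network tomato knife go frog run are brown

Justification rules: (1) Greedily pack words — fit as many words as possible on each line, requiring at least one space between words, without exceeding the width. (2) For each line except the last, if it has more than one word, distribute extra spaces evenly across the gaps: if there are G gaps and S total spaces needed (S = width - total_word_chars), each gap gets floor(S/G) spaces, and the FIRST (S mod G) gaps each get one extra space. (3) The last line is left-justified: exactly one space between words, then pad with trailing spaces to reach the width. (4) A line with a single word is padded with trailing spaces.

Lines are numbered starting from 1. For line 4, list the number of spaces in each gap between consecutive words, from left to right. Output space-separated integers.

Line 1: ['good', 'keyboard'] (min_width=13, slack=2)
Line 2: ['fruit', 'walk'] (min_width=10, slack=5)
Line 3: ['machine', 'rainbow'] (min_width=15, slack=0)
Line 4: ['soft', 'network'] (min_width=12, slack=3)
Line 5: ['tomato', 'knife', 'go'] (min_width=15, slack=0)
Line 6: ['frog', 'run', 'are'] (min_width=12, slack=3)
Line 7: ['brown'] (min_width=5, slack=10)

Answer: 4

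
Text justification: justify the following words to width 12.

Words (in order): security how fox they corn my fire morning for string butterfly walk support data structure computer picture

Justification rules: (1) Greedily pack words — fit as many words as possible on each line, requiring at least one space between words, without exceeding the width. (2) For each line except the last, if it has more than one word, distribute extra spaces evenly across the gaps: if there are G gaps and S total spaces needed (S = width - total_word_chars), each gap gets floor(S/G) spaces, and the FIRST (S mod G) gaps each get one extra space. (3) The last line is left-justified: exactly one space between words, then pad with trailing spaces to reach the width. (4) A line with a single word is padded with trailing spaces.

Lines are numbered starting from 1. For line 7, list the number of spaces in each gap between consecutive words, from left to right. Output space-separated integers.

Answer: 1

Derivation:
Line 1: ['security', 'how'] (min_width=12, slack=0)
Line 2: ['fox', 'they'] (min_width=8, slack=4)
Line 3: ['corn', 'my', 'fire'] (min_width=12, slack=0)
Line 4: ['morning', 'for'] (min_width=11, slack=1)
Line 5: ['string'] (min_width=6, slack=6)
Line 6: ['butterfly'] (min_width=9, slack=3)
Line 7: ['walk', 'support'] (min_width=12, slack=0)
Line 8: ['data'] (min_width=4, slack=8)
Line 9: ['structure'] (min_width=9, slack=3)
Line 10: ['computer'] (min_width=8, slack=4)
Line 11: ['picture'] (min_width=7, slack=5)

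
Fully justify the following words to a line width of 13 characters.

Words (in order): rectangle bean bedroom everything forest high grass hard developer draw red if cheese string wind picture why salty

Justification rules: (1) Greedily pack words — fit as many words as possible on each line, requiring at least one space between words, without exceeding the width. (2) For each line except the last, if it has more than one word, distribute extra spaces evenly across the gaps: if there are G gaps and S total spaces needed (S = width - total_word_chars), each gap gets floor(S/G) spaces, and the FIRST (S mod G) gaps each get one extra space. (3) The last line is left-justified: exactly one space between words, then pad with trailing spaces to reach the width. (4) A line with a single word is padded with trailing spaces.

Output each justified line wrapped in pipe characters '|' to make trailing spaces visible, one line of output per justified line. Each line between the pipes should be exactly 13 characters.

Answer: |rectangle    |
|bean  bedroom|
|everything   |
|forest   high|
|grass    hard|
|developer    |
|draw  red  if|
|cheese string|
|wind  picture|
|why salty    |

Derivation:
Line 1: ['rectangle'] (min_width=9, slack=4)
Line 2: ['bean', 'bedroom'] (min_width=12, slack=1)
Line 3: ['everything'] (min_width=10, slack=3)
Line 4: ['forest', 'high'] (min_width=11, slack=2)
Line 5: ['grass', 'hard'] (min_width=10, slack=3)
Line 6: ['developer'] (min_width=9, slack=4)
Line 7: ['draw', 'red', 'if'] (min_width=11, slack=2)
Line 8: ['cheese', 'string'] (min_width=13, slack=0)
Line 9: ['wind', 'picture'] (min_width=12, slack=1)
Line 10: ['why', 'salty'] (min_width=9, slack=4)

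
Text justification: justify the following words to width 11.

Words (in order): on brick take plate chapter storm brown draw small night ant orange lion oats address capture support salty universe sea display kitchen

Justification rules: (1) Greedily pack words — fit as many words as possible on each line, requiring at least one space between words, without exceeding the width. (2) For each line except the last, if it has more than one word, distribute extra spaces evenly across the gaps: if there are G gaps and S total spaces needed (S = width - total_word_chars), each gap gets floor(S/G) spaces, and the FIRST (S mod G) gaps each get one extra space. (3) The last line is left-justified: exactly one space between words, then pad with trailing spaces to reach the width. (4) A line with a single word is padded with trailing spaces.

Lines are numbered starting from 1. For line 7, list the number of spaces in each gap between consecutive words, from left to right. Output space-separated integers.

Line 1: ['on', 'brick'] (min_width=8, slack=3)
Line 2: ['take', 'plate'] (min_width=10, slack=1)
Line 3: ['chapter'] (min_width=7, slack=4)
Line 4: ['storm', 'brown'] (min_width=11, slack=0)
Line 5: ['draw', 'small'] (min_width=10, slack=1)
Line 6: ['night', 'ant'] (min_width=9, slack=2)
Line 7: ['orange', 'lion'] (min_width=11, slack=0)
Line 8: ['oats'] (min_width=4, slack=7)
Line 9: ['address'] (min_width=7, slack=4)
Line 10: ['capture'] (min_width=7, slack=4)
Line 11: ['support'] (min_width=7, slack=4)
Line 12: ['salty'] (min_width=5, slack=6)
Line 13: ['universe'] (min_width=8, slack=3)
Line 14: ['sea', 'display'] (min_width=11, slack=0)
Line 15: ['kitchen'] (min_width=7, slack=4)

Answer: 1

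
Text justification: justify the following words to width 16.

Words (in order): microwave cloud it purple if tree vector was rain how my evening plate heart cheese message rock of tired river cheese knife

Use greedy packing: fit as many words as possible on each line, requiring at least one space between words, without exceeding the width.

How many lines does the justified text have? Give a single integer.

Answer: 9

Derivation:
Line 1: ['microwave', 'cloud'] (min_width=15, slack=1)
Line 2: ['it', 'purple', 'if'] (min_width=12, slack=4)
Line 3: ['tree', 'vector', 'was'] (min_width=15, slack=1)
Line 4: ['rain', 'how', 'my'] (min_width=11, slack=5)
Line 5: ['evening', 'plate'] (min_width=13, slack=3)
Line 6: ['heart', 'cheese'] (min_width=12, slack=4)
Line 7: ['message', 'rock', 'of'] (min_width=15, slack=1)
Line 8: ['tired', 'river'] (min_width=11, slack=5)
Line 9: ['cheese', 'knife'] (min_width=12, slack=4)
Total lines: 9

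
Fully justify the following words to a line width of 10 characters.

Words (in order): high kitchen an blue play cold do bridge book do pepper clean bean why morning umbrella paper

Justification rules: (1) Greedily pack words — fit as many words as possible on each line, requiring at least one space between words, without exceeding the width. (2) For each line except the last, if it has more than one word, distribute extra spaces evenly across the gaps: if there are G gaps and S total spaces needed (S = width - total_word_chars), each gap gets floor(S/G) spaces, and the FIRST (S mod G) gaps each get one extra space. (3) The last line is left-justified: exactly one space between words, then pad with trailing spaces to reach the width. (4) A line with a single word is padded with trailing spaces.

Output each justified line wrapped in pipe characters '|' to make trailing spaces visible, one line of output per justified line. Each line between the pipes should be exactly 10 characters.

Line 1: ['high'] (min_width=4, slack=6)
Line 2: ['kitchen', 'an'] (min_width=10, slack=0)
Line 3: ['blue', 'play'] (min_width=9, slack=1)
Line 4: ['cold', 'do'] (min_width=7, slack=3)
Line 5: ['bridge'] (min_width=6, slack=4)
Line 6: ['book', 'do'] (min_width=7, slack=3)
Line 7: ['pepper'] (min_width=6, slack=4)
Line 8: ['clean', 'bean'] (min_width=10, slack=0)
Line 9: ['why'] (min_width=3, slack=7)
Line 10: ['morning'] (min_width=7, slack=3)
Line 11: ['umbrella'] (min_width=8, slack=2)
Line 12: ['paper'] (min_width=5, slack=5)

Answer: |high      |
|kitchen an|
|blue  play|
|cold    do|
|bridge    |
|book    do|
|pepper    |
|clean bean|
|why       |
|morning   |
|umbrella  |
|paper     |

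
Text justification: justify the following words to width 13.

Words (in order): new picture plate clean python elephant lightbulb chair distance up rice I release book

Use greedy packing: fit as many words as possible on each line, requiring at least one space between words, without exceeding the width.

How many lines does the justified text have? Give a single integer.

Answer: 9

Derivation:
Line 1: ['new', 'picture'] (min_width=11, slack=2)
Line 2: ['plate', 'clean'] (min_width=11, slack=2)
Line 3: ['python'] (min_width=6, slack=7)
Line 4: ['elephant'] (min_width=8, slack=5)
Line 5: ['lightbulb'] (min_width=9, slack=4)
Line 6: ['chair'] (min_width=5, slack=8)
Line 7: ['distance', 'up'] (min_width=11, slack=2)
Line 8: ['rice', 'I'] (min_width=6, slack=7)
Line 9: ['release', 'book'] (min_width=12, slack=1)
Total lines: 9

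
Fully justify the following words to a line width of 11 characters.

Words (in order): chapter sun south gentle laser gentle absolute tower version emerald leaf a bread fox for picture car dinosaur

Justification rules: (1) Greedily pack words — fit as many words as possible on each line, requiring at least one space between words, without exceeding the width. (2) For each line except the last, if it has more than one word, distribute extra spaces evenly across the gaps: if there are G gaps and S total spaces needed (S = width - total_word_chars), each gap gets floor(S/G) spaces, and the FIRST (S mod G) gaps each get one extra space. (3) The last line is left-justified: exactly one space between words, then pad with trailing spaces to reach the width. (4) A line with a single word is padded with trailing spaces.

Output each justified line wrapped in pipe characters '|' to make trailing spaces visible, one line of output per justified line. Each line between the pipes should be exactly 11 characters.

Answer: |chapter sun|
|south      |
|gentle     |
|laser      |
|gentle     |
|absolute   |
|tower      |
|version    |
|emerald    |
|leaf      a|
|bread   fox|
|for picture|
|car        |
|dinosaur   |

Derivation:
Line 1: ['chapter', 'sun'] (min_width=11, slack=0)
Line 2: ['south'] (min_width=5, slack=6)
Line 3: ['gentle'] (min_width=6, slack=5)
Line 4: ['laser'] (min_width=5, slack=6)
Line 5: ['gentle'] (min_width=6, slack=5)
Line 6: ['absolute'] (min_width=8, slack=3)
Line 7: ['tower'] (min_width=5, slack=6)
Line 8: ['version'] (min_width=7, slack=4)
Line 9: ['emerald'] (min_width=7, slack=4)
Line 10: ['leaf', 'a'] (min_width=6, slack=5)
Line 11: ['bread', 'fox'] (min_width=9, slack=2)
Line 12: ['for', 'picture'] (min_width=11, slack=0)
Line 13: ['car'] (min_width=3, slack=8)
Line 14: ['dinosaur'] (min_width=8, slack=3)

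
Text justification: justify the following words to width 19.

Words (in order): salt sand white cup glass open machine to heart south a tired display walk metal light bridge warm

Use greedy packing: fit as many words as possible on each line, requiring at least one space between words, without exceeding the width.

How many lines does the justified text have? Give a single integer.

Line 1: ['salt', 'sand', 'white', 'cup'] (min_width=19, slack=0)
Line 2: ['glass', 'open', 'machine'] (min_width=18, slack=1)
Line 3: ['to', 'heart', 'south', 'a'] (min_width=16, slack=3)
Line 4: ['tired', 'display', 'walk'] (min_width=18, slack=1)
Line 5: ['metal', 'light', 'bridge'] (min_width=18, slack=1)
Line 6: ['warm'] (min_width=4, slack=15)
Total lines: 6

Answer: 6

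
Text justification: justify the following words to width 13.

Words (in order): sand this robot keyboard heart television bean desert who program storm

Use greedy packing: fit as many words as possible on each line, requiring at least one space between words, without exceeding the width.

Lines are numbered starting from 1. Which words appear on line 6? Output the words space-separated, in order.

Line 1: ['sand', 'this'] (min_width=9, slack=4)
Line 2: ['robot'] (min_width=5, slack=8)
Line 3: ['keyboard'] (min_width=8, slack=5)
Line 4: ['heart'] (min_width=5, slack=8)
Line 5: ['television'] (min_width=10, slack=3)
Line 6: ['bean', 'desert'] (min_width=11, slack=2)
Line 7: ['who', 'program'] (min_width=11, slack=2)
Line 8: ['storm'] (min_width=5, slack=8)

Answer: bean desert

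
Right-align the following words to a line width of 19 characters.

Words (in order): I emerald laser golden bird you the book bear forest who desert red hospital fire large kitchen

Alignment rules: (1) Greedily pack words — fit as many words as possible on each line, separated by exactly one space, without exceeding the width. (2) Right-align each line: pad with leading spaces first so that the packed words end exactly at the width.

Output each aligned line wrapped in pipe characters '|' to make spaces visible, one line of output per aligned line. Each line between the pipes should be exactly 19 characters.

Answer: |    I emerald laser|
|golden bird you the|
|   book bear forest|
|     who desert red|
|hospital fire large|
|            kitchen|

Derivation:
Line 1: ['I', 'emerald', 'laser'] (min_width=15, slack=4)
Line 2: ['golden', 'bird', 'you', 'the'] (min_width=19, slack=0)
Line 3: ['book', 'bear', 'forest'] (min_width=16, slack=3)
Line 4: ['who', 'desert', 'red'] (min_width=14, slack=5)
Line 5: ['hospital', 'fire', 'large'] (min_width=19, slack=0)
Line 6: ['kitchen'] (min_width=7, slack=12)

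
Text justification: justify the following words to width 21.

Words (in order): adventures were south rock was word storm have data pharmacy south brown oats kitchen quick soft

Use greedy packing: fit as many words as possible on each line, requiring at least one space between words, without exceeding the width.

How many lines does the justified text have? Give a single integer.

Answer: 5

Derivation:
Line 1: ['adventures', 'were', 'south'] (min_width=21, slack=0)
Line 2: ['rock', 'was', 'word', 'storm'] (min_width=19, slack=2)
Line 3: ['have', 'data', 'pharmacy'] (min_width=18, slack=3)
Line 4: ['south', 'brown', 'oats'] (min_width=16, slack=5)
Line 5: ['kitchen', 'quick', 'soft'] (min_width=18, slack=3)
Total lines: 5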